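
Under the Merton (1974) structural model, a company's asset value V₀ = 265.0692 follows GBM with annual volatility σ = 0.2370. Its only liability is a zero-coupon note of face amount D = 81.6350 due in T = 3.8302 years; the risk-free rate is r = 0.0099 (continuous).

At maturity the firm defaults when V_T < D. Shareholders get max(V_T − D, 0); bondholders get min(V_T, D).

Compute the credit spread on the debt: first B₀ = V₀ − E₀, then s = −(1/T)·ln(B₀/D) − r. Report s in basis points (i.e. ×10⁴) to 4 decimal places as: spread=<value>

spread=2.9790

Equity is a call on the firm's assets struck at D = 81.6350:
d₁ = [ln(V₀/D) + (r + σ²/2)T] / (σ√T)
   = [ln(265.0692/81.6350) + (0.0099 + 0.5·0.2370²)·3.8302] / (0.2370·√3.8302)
   = [1.177733 + 0.145488] / 0.463830 = 2.852813
d₂ = d₁ − σ√T = 2.852813 − 0.463830 = 2.388983
N(d₁) = 0.997833,  N(d₂) = 0.991552,  e^(−rT) = 0.962791
E₀ = V₀·N(d₁) − D·e^(−rT)·N(d₂)
   = 265.0692·0.997833 − 81.6350·0.962791·0.991552 = 186.561390
B₀ = V₀ − E₀ = 265.0692 − 186.561390 = 78.507810
spread = −(1/T)·ln(B₀/D) − r = −(1/3.8302)·ln(78.507810/81.6350) − 0.0099 = 0.00029790
in basis points: 0.00029790 × 10⁴ = 2.9790 bp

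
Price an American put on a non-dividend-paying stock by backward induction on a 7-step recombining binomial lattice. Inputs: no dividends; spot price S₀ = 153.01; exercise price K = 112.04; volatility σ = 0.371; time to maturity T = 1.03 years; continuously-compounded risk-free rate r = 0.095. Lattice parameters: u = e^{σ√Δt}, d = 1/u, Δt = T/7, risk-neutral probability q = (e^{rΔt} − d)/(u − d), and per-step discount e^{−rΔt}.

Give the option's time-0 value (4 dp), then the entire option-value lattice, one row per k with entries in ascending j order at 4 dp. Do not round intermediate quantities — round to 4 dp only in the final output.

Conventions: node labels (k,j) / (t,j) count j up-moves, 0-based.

Δt=0.14714, u=1.15294, d=0.86735, q=0.51377, disc=e^(-rΔt)=0.98612
k=7 terminal: V=max(K-S,0) → 55.5358 36.9310 12.2004 0.0000 0.0000 0.0000 0.0000 0.0000
k=6: j=0 S=65.1458 intr=46.8942 cont=45.3390 V=46.8942[EX]; j=1 S=86.5959 intr=25.4441 cont=23.8888 V=25.4441[EX]; j=2 S=115.1088 intr=0.0000 cont=5.8498 V=5.8498[hold]; j=3 S=153.0100 intr=0.0000 cont=0.0000 V=0.0000[hold]; j=4 S=203.3907 intr=0.0000 cont=0.0000 V=0.0000[hold]; j=5 S=270.3599 intr=0.0000 cont=0.0000 V=0.0000[hold]; j=6 S=359.3796 intr=0.0000 cont=0.0000 V=0.0000[hold]
k=5: j=0 S=75.1090 intr=36.9310 cont=35.3758 V=36.9310[EX]; j=1 S=99.8396 intr=12.2004 cont=15.1636 V=15.1636[hold]; j=2 S=132.7132 intr=0.0000 cont=2.8049 V=2.8049[hold]; j=3 S=176.4109 intr=0.0000 cont=0.0000 V=0.0000[hold]; j=4 S=234.4966 intr=0.0000 cont=0.0000 V=0.0000[hold]; j=5 S=311.7079 intr=0.0000 cont=0.0000 V=0.0000[hold]
k=4: j=0 S=86.5959 intr=25.4441 cont=25.3901 V=25.4441[EX]; j=1 S=115.1088 intr=0.0000 cont=8.6917 V=8.6917[hold]; j=2 S=153.0100 intr=0.0000 cont=1.3449 V=1.3449[hold]; j=3 S=203.3907 intr=0.0000 cont=0.0000 V=0.0000[hold]; j=4 S=270.3599 intr=0.0000 cont=0.0000 V=0.0000[hold]
k=3: j=0 S=99.8396 intr=12.2004 cont=16.6034 V=16.6034[hold]; j=1 S=132.7132 intr=0.0000 cont=4.8488 V=4.8488[hold]; j=2 S=176.4109 intr=0.0000 cont=0.6448 V=0.6448[hold]; j=3 S=234.4966 intr=0.0000 cont=0.0000 V=0.0000[hold]
k=2: j=0 S=115.1088 intr=0.0000 cont=10.4176 V=10.4176[hold]; j=1 S=153.0100 intr=0.0000 cont=2.6516 V=2.6516[hold]; j=2 S=203.3907 intr=0.0000 cont=0.3092 V=0.3092[hold]
k=1: j=0 S=132.7132 intr=0.0000 cont=6.3384 V=6.3384[hold]; j=1 S=176.4109 intr=0.0000 cont=1.4280 V=1.4280[hold]
k=0: j=0 S=153.0100 intr=0.0000 cont=3.7626 V=3.7626[hold]

price = 3.7626
tree:
3.7626
6.3384 1.4280
10.4176 2.6516 0.3092
16.6034 4.8488 0.6448 0.0000
25.4441 8.6917 1.3449 0.0000 0.0000
36.9310 15.1636 2.8049 0.0000 0.0000 0.0000
46.8942 25.4441 5.8498 0.0000 0.0000 0.0000 0.0000
55.5358 36.9310 12.2004 0.0000 0.0000 0.0000 0.0000 0.0000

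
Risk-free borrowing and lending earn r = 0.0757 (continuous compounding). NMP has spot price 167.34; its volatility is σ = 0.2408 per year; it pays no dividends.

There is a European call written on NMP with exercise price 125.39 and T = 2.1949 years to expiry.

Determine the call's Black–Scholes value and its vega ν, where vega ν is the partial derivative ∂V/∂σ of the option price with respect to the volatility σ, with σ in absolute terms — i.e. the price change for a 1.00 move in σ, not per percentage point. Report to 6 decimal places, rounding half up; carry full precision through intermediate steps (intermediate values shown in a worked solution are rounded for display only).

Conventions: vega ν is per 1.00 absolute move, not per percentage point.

price = 63.404638
ν = 34.412821

σ√T = 0.2408·√2.1949 = 0.356750
d₁ = (ln(S/K) + (r+σ²/2)T) / (σ√T) = (ln(167.34/125.39) + (0.0757+0.2408²/2)·2.1949) / 0.356750 = (0.288599 + 0.229789) / 0.356750 = 1.453085
d₂ = d₁ − σ√T = 1.453085 − 0.356750 = 1.096335
e^{−rT} = 0.846916
N(d₁) = 0.926900,  N(d₂) = 0.863534
Call price V = S·N(d₁) − K·e^{−rT}·N(d₂) = 155.107436 − 91.702798 = 63.404638
φ(d₁) = (1/√(2π))·e^{−d₁²/2} = 0.138808
ν = S·φ(d₁)·√T = 34.412821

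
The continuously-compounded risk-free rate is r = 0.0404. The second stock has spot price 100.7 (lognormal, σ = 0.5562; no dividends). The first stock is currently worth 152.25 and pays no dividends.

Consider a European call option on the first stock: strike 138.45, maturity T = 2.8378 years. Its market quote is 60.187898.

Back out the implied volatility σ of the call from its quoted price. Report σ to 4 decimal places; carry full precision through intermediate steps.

sigma = 0.4939

At σ = 0.4939 the Black–Scholes value reproduces the quote:
σ√T = 0.4939·√2.8378 = 0.832013
d₁ = (ln(S/K) + (r+σ²/2)T) / (σ√T) = (ln(152.25/138.45) + (0.0404+0.4939²/2)·2.8378) / 0.832013 = (0.095015 + 0.460770) / 0.832013 = 0.668000
d₂ = d₁ − σ√T = 0.668000 − 0.832013 = -0.164013
e^{−rT} = 0.891681
N(d₁) = 0.747933,  N(d₂) = 0.434861
V = S·N(d₁) − K·e^{−rT}·N(d₂) = 113.872821 − 53.684923 = 60.187898 (the quoted price), and the Black–Scholes price is strictly increasing in σ, so σ is unique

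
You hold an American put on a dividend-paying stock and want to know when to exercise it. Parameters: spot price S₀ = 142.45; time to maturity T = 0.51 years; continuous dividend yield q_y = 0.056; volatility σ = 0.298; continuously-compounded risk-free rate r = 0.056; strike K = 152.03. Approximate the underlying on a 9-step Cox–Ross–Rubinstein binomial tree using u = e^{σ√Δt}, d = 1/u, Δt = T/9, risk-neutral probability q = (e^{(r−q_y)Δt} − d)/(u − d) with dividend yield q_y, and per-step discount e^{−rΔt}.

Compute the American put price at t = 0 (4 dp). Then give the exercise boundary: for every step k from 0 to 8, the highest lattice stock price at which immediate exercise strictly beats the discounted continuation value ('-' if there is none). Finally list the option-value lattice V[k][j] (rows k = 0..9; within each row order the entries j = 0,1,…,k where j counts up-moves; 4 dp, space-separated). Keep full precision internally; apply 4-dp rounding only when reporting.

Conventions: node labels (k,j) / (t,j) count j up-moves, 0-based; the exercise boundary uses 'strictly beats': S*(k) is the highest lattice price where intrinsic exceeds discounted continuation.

Δt=0.05667, u=1.07351, d=0.93152, q=0.48227, disc=e^(-rΔt)=0.99683
k=9 terminal: V=max(K-S,0) → 76.8002 65.3326 52.1170 36.8868 19.3351 0.0000 0.0000 0.0000 0.0000 0.0000
k=8: j=0 S=80.7603 intr=71.2697 cont=71.0439 V=71.2697[EX]; j=1 S=93.0709 intr=58.9591 cont=58.7723 V=58.9591[EX]; j=2 S=107.2581 intr=44.7719 cont=44.6300 V=44.7719[EX]; j=3 S=123.6079 intr=28.4221 cont=28.3320 V=28.4221[EX]; j=4 S=142.4500 intr=9.5800 cont=9.9786 V=9.9786[hold]; j=5 S=164.1642 intr=0.0000 cont=0.0000 V=0.0000[hold]; j=6 S=189.1885 intr=0.0000 cont=0.0000 V=0.0000[hold]; j=7 S=218.0273 intr=0.0000 cont=0.0000 V=0.0000[hold]; j=8 S=251.2621 intr=0.0000 cont=0.0000 V=0.0000[hold]  S*(8)=123.6079
k=7: j=0 S=86.6974 intr=65.3326 cont=65.1256 V=65.3326[EX]; j=1 S=99.9130 intr=52.1170 cont=51.9518 V=52.1170[EX]; j=2 S=115.1432 intr=36.8868 cont=36.7699 V=36.8868[EX]; j=3 S=132.6949 intr=19.3351 cont=19.4654 V=19.4654[hold]; j=4 S=152.9222 intr=0.0000 cont=5.1498 V=5.1498[hold]; j=5 S=176.2328 intr=0.0000 cont=0.0000 V=0.0000[hold]; j=6 S=203.0967 intr=0.0000 cont=0.0000 V=0.0000[hold]; j=7 S=234.0555 intr=0.0000 cont=0.0000 V=0.0000[hold]  S*(7)=115.1432
k=6: j=0 S=93.0709 intr=58.9591 cont=58.7723 V=58.9591[EX]; j=1 S=107.2581 intr=44.7719 cont=44.6300 V=44.7719[EX]; j=2 S=123.6079 intr=28.4221 cont=28.3947 V=28.4221[EX]; j=3 S=142.4500 intr=9.5800 cont=12.5216 V=12.5216[hold]; j=4 S=164.1642 intr=0.0000 cont=2.6577 V=2.6577[hold]; j=5 S=189.1885 intr=0.0000 cont=0.0000 V=0.0000[hold]; j=6 S=218.0273 intr=0.0000 cont=0.0000 V=0.0000[hold]  S*(6)=123.6079
k=5: j=0 S=99.9130 intr=52.1170 cont=51.9518 V=52.1170[EX]; j=1 S=115.1432 intr=36.8868 cont=36.7699 V=36.8868[EX]; j=2 S=132.6949 intr=19.3351 cont=20.6879 V=20.6879[hold]; j=3 S=152.9222 intr=0.0000 cont=7.7399 V=7.7399[hold]; j=4 S=176.2328 intr=0.0000 cont=1.3716 V=1.3716[hold]; j=5 S=203.0967 intr=0.0000 cont=0.0000 V=0.0000[hold]  S*(5)=115.1432
k=4: j=0 S=107.2581 intr=44.7719 cont=44.6300 V=44.7719[EX]; j=1 S=123.6079 intr=28.4221 cont=28.9824 V=28.9824[hold]; j=2 S=142.4500 intr=9.5800 cont=14.3977 V=14.3977[hold]; j=3 S=164.1642 intr=0.0000 cont=4.6539 V=4.6539[hold]; j=4 S=189.1885 intr=0.0000 cont=0.7079 V=0.7079[hold]  S*(4)=107.2581
k=3: j=0 S=115.1432 intr=36.8868 cont=37.0393 V=37.0393[hold]; j=1 S=132.6949 intr=19.3351 cont=21.8791 V=21.8791[hold]; j=2 S=152.9222 intr=0.0000 cont=9.6678 V=9.6678[hold]; j=3 S=176.2328 intr=0.0000 cont=2.7421 V=2.7421[hold]  S*(3)=-
k=2: j=0 S=123.6079 intr=28.4221 cont=29.6338 V=29.6338[hold]; j=1 S=142.4500 intr=9.5800 cont=15.9392 V=15.9392[hold]; j=2 S=164.1642 intr=0.0000 cont=6.3077 V=6.3077[hold]  S*(2)=-
k=1: j=0 S=132.6949 intr=19.3351 cont=22.9563 V=22.9563[hold]; j=1 S=152.9222 intr=0.0000 cont=11.2584 V=11.2584[hold]  S*(1)=-
k=0: j=0 S=142.4500 intr=9.5800 cont=17.2599 V=17.2599[hold]  S*(0)=-

price = 17.2599
boundary = - - - - 107.2581 115.1432 123.6079 115.1432 123.6079
tree:
17.2599
22.9563 11.2584
29.6338 15.9392 6.3077
37.0393 21.8791 9.6678 2.7421
44.7719 28.9824 14.3977 4.6539 0.7079
52.1170 36.8868 20.6879 7.7399 1.3716 0.0000
58.9591 44.7719 28.4221 12.5216 2.6577 0.0000 0.0000
65.3326 52.1170 36.8868 19.4654 5.1498 0.0000 0.0000 0.0000
71.2697 58.9591 44.7719 28.4221 9.9786 0.0000 0.0000 0.0000 0.0000
76.8002 65.3326 52.1170 36.8868 19.3351 0.0000 0.0000 0.0000 0.0000 0.0000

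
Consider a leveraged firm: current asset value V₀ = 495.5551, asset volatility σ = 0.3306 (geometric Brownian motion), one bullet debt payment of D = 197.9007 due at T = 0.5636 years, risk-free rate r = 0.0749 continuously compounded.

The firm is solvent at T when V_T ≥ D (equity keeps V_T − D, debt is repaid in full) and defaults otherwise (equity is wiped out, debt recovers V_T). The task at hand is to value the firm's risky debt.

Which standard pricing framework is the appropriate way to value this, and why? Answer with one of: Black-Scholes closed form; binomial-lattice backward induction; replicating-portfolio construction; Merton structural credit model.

framework: Merton structural credit model

Key observation: assets follow a GBM and default happens iff V_T < 197.9007; valuing claims on that split (equity as a call, risky debt as the residual) is the structural model's definition.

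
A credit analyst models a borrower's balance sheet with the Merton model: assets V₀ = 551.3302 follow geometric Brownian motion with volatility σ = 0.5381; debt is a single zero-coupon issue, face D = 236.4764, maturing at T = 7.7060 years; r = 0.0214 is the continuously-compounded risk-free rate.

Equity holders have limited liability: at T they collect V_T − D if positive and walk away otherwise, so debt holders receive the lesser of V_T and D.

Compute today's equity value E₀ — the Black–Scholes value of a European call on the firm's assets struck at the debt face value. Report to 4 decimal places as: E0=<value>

E0=414.0673

Equity is a call on the firm's assets struck at D = 236.4764:
d₁ = [ln(V₀/D) + (r + σ²/2)T] / (σ√T)
   = [ln(551.3302/236.4764) + (0.0214 + 0.5·0.5381²)·7.7060] / (0.5381·√7.7060)
   = [0.846485 + 1.280551] / 1.493749 = 1.423959
d₂ = d₁ − σ√T = 1.423959 − 1.493749 = -0.069790
N(d₁) = 0.922771,  N(d₂) = 0.472180,  e^(−rT) = 0.847971
E₀ = V₀·N(d₁) − D·e^(−rT)·N(d₂)
   = 551.3302·0.922771 − 236.4764·0.847971·0.472180 = 414.067311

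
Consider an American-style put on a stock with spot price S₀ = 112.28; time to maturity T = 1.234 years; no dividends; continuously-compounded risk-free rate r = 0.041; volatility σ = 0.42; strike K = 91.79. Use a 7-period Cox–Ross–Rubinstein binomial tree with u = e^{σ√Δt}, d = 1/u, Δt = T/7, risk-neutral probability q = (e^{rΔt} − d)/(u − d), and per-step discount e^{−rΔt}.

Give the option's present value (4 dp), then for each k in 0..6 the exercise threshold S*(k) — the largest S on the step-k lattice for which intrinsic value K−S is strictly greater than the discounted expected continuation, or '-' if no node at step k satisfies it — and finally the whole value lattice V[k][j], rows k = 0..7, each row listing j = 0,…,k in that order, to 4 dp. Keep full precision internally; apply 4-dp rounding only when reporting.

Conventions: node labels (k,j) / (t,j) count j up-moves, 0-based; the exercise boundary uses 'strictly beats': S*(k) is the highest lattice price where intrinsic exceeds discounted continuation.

price = 8.3669
boundary = - - - - 55.4579 66.1528 55.4579
tree:
8.3669
12.7210 3.7106
18.7831 6.2543 0.9723
26.7364 10.3308 1.8708 0.0000
36.3321 16.6008 3.5994 0.0000 0.0000
45.2979 25.6372 6.9254 0.0000 0.0000 0.0000
52.8143 36.3321 13.3247 0.0000 0.0000 0.0000 0.0000
59.1155 45.2979 25.6372 0.0000 0.0000 0.0000 0.0000 0.0000

Δt=0.17629, u=1.19285, d=0.83833, q=0.47649, disc=e^(-rΔt)=0.99280
k=7 terminal: V=max(K-S,0) → 59.1155 45.2979 25.6372 0.0000 0.0000 0.0000 0.0000 0.0000
k=6: j=0 S=38.9757 intr=52.8143 cont=52.1532 V=52.8143[EX]; j=1 S=55.4579 intr=36.3321 cont=35.6710 V=36.3321[EX]; j=2 S=78.9102 intr=12.8798 cont=13.3247 V=13.3247[hold]; j=3 S=112.2800 intr=0.0000 cont=0.0000 V=0.0000[hold]; j=4 S=159.7614 intr=0.0000 cont=0.0000 V=0.0000[hold]; j=5 S=227.3219 intr=0.0000 cont=0.0000 V=0.0000[hold]; j=6 S=323.4527 intr=0.0000 cont=0.0000 V=0.0000[hold]  S*(6)=55.4579
k=5: j=0 S=46.4921 intr=45.2979 cont=44.6369 V=45.2979[EX]; j=1 S=66.1528 intr=25.6372 cont=25.1866 V=25.6372[EX]; j=2 S=94.1278 intr=0.0000 cont=6.9254 V=6.9254[hold]; j=3 S=133.9329 intr=0.0000 cont=0.0000 V=0.0000[hold]; j=4 S=190.5709 intr=0.0000 cont=0.0000 V=0.0000[hold]; j=5 S=271.1603 intr=0.0000 cont=0.0000 V=0.0000[hold]  S*(5)=66.1528
k=4: j=0 S=55.4579 intr=36.3321 cont=35.6710 V=36.3321[EX]; j=1 S=78.9102 intr=12.8798 cont=16.6008 V=16.6008[hold]; j=2 S=112.2800 intr=0.0000 cont=3.5994 V=3.5994[hold]; j=3 S=159.7614 intr=0.0000 cont=0.0000 V=0.0000[hold]; j=4 S=227.3219 intr=0.0000 cont=0.0000 V=0.0000[hold]  S*(4)=55.4579
k=3: j=0 S=66.1528 intr=25.6372 cont=26.7364 V=26.7364[hold]; j=1 S=94.1278 intr=0.0000 cont=10.3308 V=10.3308[hold]; j=2 S=133.9329 intr=0.0000 cont=1.8708 V=1.8708[hold]; j=3 S=190.5709 intr=0.0000 cont=0.0000 V=0.0000[hold]  S*(3)=-
k=2: j=0 S=78.9102 intr=12.8798 cont=18.7831 V=18.7831[hold]; j=1 S=112.2800 intr=0.0000 cont=6.2543 V=6.2543[hold]; j=2 S=159.7614 intr=0.0000 cont=0.9723 V=0.9723[hold]  S*(2)=-
k=1: j=0 S=94.1278 intr=0.0000 cont=12.7210 V=12.7210[hold]; j=1 S=133.9329 intr=0.0000 cont=3.7106 V=3.7106[hold]  S*(1)=-
k=0: j=0 S=112.2800 intr=0.0000 cont=8.3669 V=8.3669[hold]  S*(0)=-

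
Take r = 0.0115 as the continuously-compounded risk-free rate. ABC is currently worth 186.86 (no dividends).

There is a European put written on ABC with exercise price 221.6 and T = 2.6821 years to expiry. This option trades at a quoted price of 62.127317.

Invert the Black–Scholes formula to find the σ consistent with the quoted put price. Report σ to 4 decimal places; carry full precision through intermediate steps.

sigma = 0.3624

At σ = 0.3624 the Black–Scholes value reproduces the quote:
σ√T = 0.3624·√2.6821 = 0.593507
d₁ = (ln(S/K) + (r+σ²/2)T) / (σ√T) = (ln(186.86/221.6) + (0.0115+0.3624²/2)·2.6821) / 0.593507 = (-0.170514 + 0.206969) / 0.593507 = 0.061423
d₂ = d₁ − σ√T = 0.061423 − 0.593507 = -0.532084
e^{−rT} = 0.969627
N(−d₁) = 0.475511,  N(−d₂) = 0.702666
V = K·e^{−rT}·N(−d₂) − S·N(−d₁) = 150.981328 − 88.854012 = 62.127317 (the observed quote) — the price is monotone increasing in volatility, hence this σ is the only solution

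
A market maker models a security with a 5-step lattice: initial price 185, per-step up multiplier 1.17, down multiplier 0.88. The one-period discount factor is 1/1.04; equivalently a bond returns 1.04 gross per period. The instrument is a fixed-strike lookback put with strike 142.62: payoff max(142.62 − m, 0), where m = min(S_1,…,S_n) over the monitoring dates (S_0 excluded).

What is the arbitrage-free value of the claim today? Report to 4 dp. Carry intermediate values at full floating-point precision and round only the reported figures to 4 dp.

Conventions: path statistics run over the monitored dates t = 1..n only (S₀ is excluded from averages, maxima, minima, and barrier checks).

price = 2.6295

Risk-neutral up-probability p* = (R−d)/(u−d) = (1.04−0.88)/(1.17−0.88) = 0.5517; the claim prices as the p*-weighted sum of path payoffs discounted by R^5.
Enumerate all 2^5 = 32 price paths (U = up ×1.17, D = down ×0.88); each path with k up-moves has probability p*^k·(1−p*)^(5−k).
DDDDD: m=97.6304, payoff=44.9896, prob=0.018102
UDDDD: m=129.8041, payoff=12.8159, prob=0.022279
DUDDD: m=129.8041, payoff=12.8159, prob=0.022279
UUDDD: m=172.5804, payoff=0.0000, prob=0.027421
DDUDD: m=129.8041, payoff=12.8159, prob=0.022279
UDUDD: m=172.5804, payoff=0.0000, prob=0.027421
DUUDD: m=162.8000, payoff=0.0000, prob=0.027421
UUUDD: m=216.4500, payoff=0.0000, prob=0.033749
DDDUD: m=126.0723, payoff=16.5477, prob=0.022279
UDDUD: m=167.6189, payoff=0.0000, prob=0.027421
DUDUD: m=162.8000, payoff=0.0000, prob=0.027421
UUDUD: m=216.4500, payoff=0.0000, prob=0.033749
DDUUD: m=143.2640, payoff=0.0000, prob=0.027421
UDUUD: m=190.4760, payoff=0.0000, prob=0.033749
DUUUD: m=162.8000, payoff=0.0000, prob=0.033749
UUUUD: m=216.4500, payoff=0.0000, prob=0.041537
DDDDU: m=110.9436, payoff=31.6764, prob=0.022279
UDDDU: m=147.5046, payoff=0.0000, prob=0.027421
DUDDU: m=147.5046, payoff=0.0000, prob=0.027421
UUDDU: m=196.1141, payoff=0.0000, prob=0.033749
DDUDU: m=143.2640, payoff=0.0000, prob=0.027421
UDUDU: m=190.4760, payoff=0.0000, prob=0.033749
DUUDU: m=162.8000, payoff=0.0000, prob=0.033749
UUUDU: m=216.4500, payoff=0.0000, prob=0.041537
DDDUU: m=126.0723, payoff=16.5477, prob=0.027421
UDDUU: m=167.6189, payoff=0.0000, prob=0.033749
DUDUU: m=162.8000, payoff=0.0000, prob=0.033749
UUDUU: m=216.4500, payoff=0.0000, prob=0.041537
DDUUU: m=143.2640, payoff=0.0000, prob=0.033749
UDUUU: m=190.4760, payoff=0.0000, prob=0.041537
DUUUU: m=162.8000, payoff=0.0000, prob=0.041537
UUUUU: m=216.4500, payoff=0.0000, prob=0.051122
Price = Σ prob·payoff / R^5 = 3.199149 / 1.216653 = 2.6295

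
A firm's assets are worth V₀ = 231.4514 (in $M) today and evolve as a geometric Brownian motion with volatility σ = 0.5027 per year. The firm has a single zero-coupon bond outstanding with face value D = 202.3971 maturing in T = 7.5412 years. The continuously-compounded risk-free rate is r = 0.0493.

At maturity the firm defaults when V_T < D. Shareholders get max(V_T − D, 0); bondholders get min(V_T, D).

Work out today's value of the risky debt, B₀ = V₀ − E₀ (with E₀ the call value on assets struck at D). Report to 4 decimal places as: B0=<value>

B0=85.6966

Equity is a call on the firm's assets struck at D = 202.3971:
d₁ = [ln(V₀/D) + (r + σ²/2)T] / (σ√T)
   = [ln(231.4514/202.3971) + (0.0493 + 0.5·0.5027²)·7.5412] / (0.5027·√7.5412)
   = [0.134138 + 1.324639] / 1.380477 = 1.056720
d₂ = d₁ − σ√T = 1.056720 − 1.380477 = -0.323757
N(d₁) = 0.854680,  N(d₂) = 0.373061,  e^(−rT) = 0.689505
E₀ = V₀·N(d₁) − D·e^(−rT)·N(d₂)
   = 231.4514·0.854680 − 202.3971·0.689505·0.373061 = 145.754848
B₀ = V₀ − E₀ = 231.4514 − 145.754848 = 85.696552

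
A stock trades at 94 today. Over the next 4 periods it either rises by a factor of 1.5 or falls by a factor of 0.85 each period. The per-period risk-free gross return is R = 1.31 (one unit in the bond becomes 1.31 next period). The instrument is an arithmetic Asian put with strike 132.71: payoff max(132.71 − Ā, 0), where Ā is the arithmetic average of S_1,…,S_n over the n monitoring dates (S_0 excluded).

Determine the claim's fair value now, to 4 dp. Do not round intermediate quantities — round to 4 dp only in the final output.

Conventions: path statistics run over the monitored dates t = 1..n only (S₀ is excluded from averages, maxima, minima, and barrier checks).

No-arbitrage gives p* = (R−d)/(u−d) = 0.7077: enumerate every path, weight its payoff by its p*-probability, and discount by R^4.
Enumerate all 2^4 = 16 price paths (U = up ×1.5, D = down ×0.85); each path with k up-moves has probability p*^k·(1−p*)^(4−k).
DDDD: Ā=63.6528, payoff=69.0572, prob=0.007301
UDDD: Ā=112.3285, payoff=20.3815, prob=0.017675
DUDD: Ā=97.0535, payoff=35.6565, prob=0.017675
UUDD: Ā=171.2709, payoff=0.0000, prob=0.042793
DDUD: Ā=84.0698, payoff=48.6402, prob=0.017675
UDUD: Ā=148.3584, payoff=0.0000, prob=0.042793
DUUD: Ā=133.0834, payoff=0.0000, prob=0.042793
UUUD: Ā=234.8531, payoff=0.0000, prob=0.103603
DDDU: Ā=73.0336, payoff=59.6764, prob=0.017675
UDDU: Ā=128.8828, payoff=3.8272, prob=0.042793
DUDU: Ā=113.6078, payoff=19.1022, prob=0.042793
UUDU: Ā=200.4844, payoff=0.0000, prob=0.103603
DDUU: Ā=100.6241, payoff=32.0859, prob=0.042793
UDUU: Ā=177.5719, payoff=0.0000, prob=0.103603
DUUU: Ā=162.2969, payoff=0.0000, prob=0.103603
UUUU: Ā=286.4062, payoff=0.0000, prob=0.250829
Price = Σ prob·payoff / R^4 = 5.763420 / 2.944999 = 1.9570

price = 1.9570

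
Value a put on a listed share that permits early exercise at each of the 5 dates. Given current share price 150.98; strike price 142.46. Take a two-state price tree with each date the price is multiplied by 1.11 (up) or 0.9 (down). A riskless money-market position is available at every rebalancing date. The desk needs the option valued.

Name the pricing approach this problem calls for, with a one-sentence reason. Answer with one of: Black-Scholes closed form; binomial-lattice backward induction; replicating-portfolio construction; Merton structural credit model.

framework: binomial-lattice backward induction

Key observation: the exercise right at every one of the 5 steps is what matters: each node needs max(142.46 − S, continuation), which only the stepwise tree valuation starting from spot 150.98 delivers.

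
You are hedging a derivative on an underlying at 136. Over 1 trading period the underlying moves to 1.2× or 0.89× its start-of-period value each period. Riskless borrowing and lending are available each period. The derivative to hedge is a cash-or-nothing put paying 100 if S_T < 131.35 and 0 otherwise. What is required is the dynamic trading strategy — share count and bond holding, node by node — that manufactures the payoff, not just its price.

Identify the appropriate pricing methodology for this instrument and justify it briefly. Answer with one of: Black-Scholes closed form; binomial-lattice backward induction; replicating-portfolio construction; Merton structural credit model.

Key observation: what is demanded is not a single number but the (Δ, B) position at each node of the 1.2/0.89 tree starting at 136; constructing those positions is the replicating-portfolio method.

framework: replicating-portfolio construction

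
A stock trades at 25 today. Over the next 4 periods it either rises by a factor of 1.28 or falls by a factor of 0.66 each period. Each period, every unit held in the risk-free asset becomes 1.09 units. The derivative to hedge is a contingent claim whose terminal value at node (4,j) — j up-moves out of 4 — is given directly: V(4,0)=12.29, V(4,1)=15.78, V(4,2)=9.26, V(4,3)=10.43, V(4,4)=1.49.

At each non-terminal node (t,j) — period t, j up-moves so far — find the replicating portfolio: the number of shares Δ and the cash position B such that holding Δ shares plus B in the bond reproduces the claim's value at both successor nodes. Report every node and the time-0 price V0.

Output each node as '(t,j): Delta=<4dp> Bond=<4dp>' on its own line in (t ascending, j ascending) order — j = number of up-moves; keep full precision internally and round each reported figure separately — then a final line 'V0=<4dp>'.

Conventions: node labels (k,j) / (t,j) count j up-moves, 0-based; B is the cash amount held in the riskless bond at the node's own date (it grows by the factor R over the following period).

Arbitrage-free pricing uses the up-move probability p* = (R−d)/(u−d) = 0.6935, discounting each step at R = 1.09.
Expiry values: V(4,0)=12.2900, V(4,1)=15.7800, V(4,2)=9.2600, V(4,3)=10.4300, V(4,4)=1.4900
Node (3,0) S=7.1874: V=(p*·15.7800+(1−p*)·12.2900)/1.09=13.4959; Δ=(15.7800−12.2900)/(9.1999−4.7437)=0.7832; B=V−Δ·S=7.8668
Node (3,1) S=13.9392: V=(p*·9.2600+(1−p*)·15.7800)/1.09=10.3285; Δ=(9.2600−15.7800)/(17.8422−9.1999)=-0.7544; B=V−Δ·S=20.8446
Node (3,2) S=27.0336: V=(p*·10.4300+(1−p*)·9.2600)/1.09=9.2399; Δ=(10.4300−9.2600)/(34.6030−17.8422)=0.0698; B=V−Δ·S=7.3528
Node (3,3) S=52.4288: V=(p*·1.4900+(1−p*)·10.4300)/1.09=3.8804; Δ=(1.4900−10.4300)/(67.1089−34.6030)=-0.2750; B=V−Δ·S=18.2998
Node (2,0) S=10.8900: V=(p*·10.3285+(1−p*)·13.4959)/1.09=10.3662; Δ=(10.3285−13.4959)/(13.9392−7.1874)=-0.4691; B=V−Δ·S=15.4748
Node (2,1) S=21.1200: V=(p*·9.2399+(1−p*)·10.3285)/1.09=8.7830; Δ=(9.2399−10.3285)/(27.0336−13.9392)=-0.0831; B=V−Δ·S=10.5389
Node (2,2) S=40.9600: V=(p*·3.8804+(1−p*)·9.2399)/1.09=5.0668; Δ=(3.8804−9.2399)/(52.4288−27.0336)=-0.2110; B=V−Δ·S=13.7111
Node (1,0) S=16.5000: V=(p*·8.7830+(1−p*)·10.3662)/1.09=8.5029; Δ=(8.7830−10.3662)/(21.1200−10.8900)=-0.1548; B=V−Δ·S=11.0564
Node (1,1) S=32.0000: V=(p*·5.0668+(1−p*)·8.7830)/1.09=5.6933; Δ=(5.0668−8.7830)/(40.9600−21.1200)=-0.1873; B=V−Δ·S=11.6871
Node (0,0) S=25.0000: V=(p*·5.6933+(1−p*)·8.5029)/1.09=6.0131; Δ=(5.6933−8.5029)/(32.0000−16.5000)=-0.1813; B=V−Δ·S=10.5448
As a check, the time-0 holding Δ(0,0)·S0 + B(0,0) comes to 6.0131 — exactly V0.

(0,0): Delta=-0.1813 Bond=10.5448
(1,0): Delta=-0.1548 Bond=11.0564
(1,1): Delta=-0.1873 Bond=11.6871
(2,0): Delta=-0.4691 Bond=15.4748
(2,1): Delta=-0.0831 Bond=10.5389
(2,2): Delta=-0.2110 Bond=13.7111
(3,0): Delta=0.7832 Bond=7.8668
(3,1): Delta=-0.7544 Bond=20.8446
(3,2): Delta=0.0698 Bond=7.3528
(3,3): Delta=-0.2750 Bond=18.2998
V0=6.0131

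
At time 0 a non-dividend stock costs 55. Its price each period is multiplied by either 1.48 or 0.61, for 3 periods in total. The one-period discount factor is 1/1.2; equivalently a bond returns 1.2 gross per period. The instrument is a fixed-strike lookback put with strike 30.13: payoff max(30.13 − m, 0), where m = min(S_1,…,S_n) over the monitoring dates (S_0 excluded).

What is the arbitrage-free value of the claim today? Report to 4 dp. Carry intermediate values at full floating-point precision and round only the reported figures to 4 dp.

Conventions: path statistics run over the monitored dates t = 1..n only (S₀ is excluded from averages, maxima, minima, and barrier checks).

Set p* = 0.6782 (from d < R < u); the path-dependent value is the discounted p*-expectation over all price paths.
Enumerate all 2^3 = 8 price paths (U = up ×1.48, D = down ×0.61); each path with k up-moves has probability p*^k·(1−p*)^(3−k).
DDD: m=12.4840, payoff=17.6460, prob=0.033336
UDD: m=30.2889, payoff=0.0000, prob=0.070244
DUD: m=30.2889, payoff=0.0000, prob=0.070244
UUD: m=73.4879, payoff=0.0000, prob=0.148015
DDU: m=20.4655, payoff=9.6645, prob=0.070244
UDU: m=49.6540, payoff=0.0000, prob=0.148015
DUU: m=33.5500, payoff=0.0000, prob=0.148015
UUU: m=81.4000, payoff=0.0000, prob=0.311888
Price = Σ prob·payoff / R^3 = 1.267127 / 1.728000 = 0.7333

price = 0.7333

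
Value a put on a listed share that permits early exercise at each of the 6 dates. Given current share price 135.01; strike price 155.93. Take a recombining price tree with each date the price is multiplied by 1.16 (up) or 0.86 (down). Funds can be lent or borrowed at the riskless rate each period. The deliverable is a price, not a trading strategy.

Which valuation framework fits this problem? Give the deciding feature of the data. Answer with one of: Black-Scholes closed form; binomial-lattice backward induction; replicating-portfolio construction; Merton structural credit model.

framework: binomial-lattice backward induction

Key observation: with exercise allowed before expiry on a discrete up/down model (6 steps from spot 135.01), the strike-155.93 put's value must be rolled back through the tree testing early exercise at each node.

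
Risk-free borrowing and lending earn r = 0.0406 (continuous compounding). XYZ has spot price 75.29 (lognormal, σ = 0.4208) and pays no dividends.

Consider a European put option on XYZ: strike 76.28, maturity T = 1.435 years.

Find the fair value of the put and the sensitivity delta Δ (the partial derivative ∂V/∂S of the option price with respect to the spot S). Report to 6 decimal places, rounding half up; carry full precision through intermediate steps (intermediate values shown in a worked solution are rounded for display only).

σ√T = 0.4208·√1.435 = 0.504083
d₁ = (ln(S/K) + (r+σ²/2)T) / (σ√T) = (ln(75.29/76.28) + (0.0406+0.4208²/2)·1.435) / 0.504083 = (-0.013063 + 0.185311) / 0.504083 = 0.341704
d₂ = d₁ − σ√T = 0.341704 − 0.504083 = -0.162378
e^{−rT} = 0.943404
N(−d₁) = 0.366287,  N(−d₂) = 0.564496
Put price V = K·e^{−rT}·N(−d₂) − S·N(−d₁) = 40.622733 − 27.577728 = 13.045005
Δ = −N(−d₁) = -0.366287

price = 13.045005
Δ = -0.366287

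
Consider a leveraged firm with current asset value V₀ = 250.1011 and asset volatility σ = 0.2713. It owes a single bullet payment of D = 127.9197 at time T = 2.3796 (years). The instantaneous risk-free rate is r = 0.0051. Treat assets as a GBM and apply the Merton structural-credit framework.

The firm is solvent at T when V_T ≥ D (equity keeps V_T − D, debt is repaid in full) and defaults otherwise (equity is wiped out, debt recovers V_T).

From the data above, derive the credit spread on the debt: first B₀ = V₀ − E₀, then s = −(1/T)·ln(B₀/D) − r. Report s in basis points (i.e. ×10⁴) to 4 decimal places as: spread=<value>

Equity is a call on the firm's assets struck at D = 127.9197:
d₁ = [ln(V₀/D) + (r + σ²/2)T] / (σ√T)
   = [ln(250.1011/127.9197) + (0.0051 + 0.5·0.2713²)·2.3796] / (0.2713·√2.3796)
   = [0.670463 + 0.099710] / 0.418506 = 1.840289
d₂ = d₁ − σ√T = 1.840289 − 0.418506 = 1.421783
N(d₁) = 0.967137,  N(d₂) = 0.922455,  e^(−rT) = 0.987937
E₀ = V₀·N(d₁) − D·e^(−rT)·N(d₂)
   = 250.1011·0.967137 − 127.9197·0.987937·0.922455 = 125.305228
B₀ = V₀ − E₀ = 250.1011 − 125.305228 = 124.795872
spread = −(1/T)·ln(B₀/D) − r = −(1/2.3796)·ln(124.795872/127.9197) − 0.0051 = 0.00528971
in basis points: 0.00528971 × 10⁴ = 52.8971 bp

spread=52.8971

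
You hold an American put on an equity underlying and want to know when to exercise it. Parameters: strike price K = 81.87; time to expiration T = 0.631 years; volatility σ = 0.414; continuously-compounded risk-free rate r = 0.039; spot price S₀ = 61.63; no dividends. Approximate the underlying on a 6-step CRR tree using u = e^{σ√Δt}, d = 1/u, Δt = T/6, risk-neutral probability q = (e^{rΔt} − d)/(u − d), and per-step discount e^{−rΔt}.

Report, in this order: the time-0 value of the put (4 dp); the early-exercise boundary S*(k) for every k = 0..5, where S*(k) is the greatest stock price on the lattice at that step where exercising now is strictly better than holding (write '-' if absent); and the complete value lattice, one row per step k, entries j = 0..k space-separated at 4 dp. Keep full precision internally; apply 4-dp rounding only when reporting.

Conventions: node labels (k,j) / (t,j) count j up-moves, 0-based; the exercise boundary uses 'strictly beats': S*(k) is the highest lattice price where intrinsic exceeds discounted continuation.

price = 21.5773
boundary = - 53.8871 47.1170 53.8871 61.6300 70.4855
tree:
21.5773
27.9829 14.8703
34.7530 20.8790 8.5330
40.6726 27.9829 13.4149 3.3540
45.8484 34.7530 20.2400 6.1871 0.3348
50.3740 40.6726 27.9829 11.3845 0.6486 0.0000
54.3310 45.8484 34.7530 20.2400 1.2566 0.0000 0.0000

Δt=0.10517, u=1.14369, d=0.87436, q=0.48175, disc=e^(-rΔt)=0.99591
k=6 terminal: V=max(K-S,0) → 54.3310 45.8484 34.7530 20.2400 1.2566 0.0000 0.0000
k=5: j=0 S=31.4960 intr=50.3740 cont=50.0389 V=50.3740[EX]; j=1 S=41.1974 intr=40.6726 cont=40.3375 V=40.6726[EX]; j=2 S=53.8871 intr=27.9829 cont=27.6478 V=27.9829[EX]; j=3 S=70.4855 intr=11.3845 cont=11.0494 V=11.3845[EX]; j=4 S=92.1965 intr=0.0000 cont=0.6486 V=0.6486[hold]; j=5 S=120.5950 intr=0.0000 cont=0.0000 V=0.0000[hold]  S*(5)=70.4855
k=4: j=0 S=36.0216 intr=45.8484 cont=45.5133 V=45.8484[EX]; j=1 S=47.1170 intr=34.7530 cont=34.4179 V=34.7530[EX]; j=2 S=61.6300 intr=20.2400 cont=19.9049 V=20.2400[EX]; j=3 S=80.6134 intr=1.2566 cont=6.1871 V=6.1871[hold]; j=4 S=105.4440 intr=0.0000 cont=0.3348 V=0.3348[hold]  S*(4)=61.6300
k=3: j=0 S=41.1974 intr=40.6726 cont=40.3375 V=40.6726[EX]; j=1 S=53.8871 intr=27.9829 cont=27.6478 V=27.9829[EX]; j=2 S=70.4855 intr=11.3845 cont=13.4149 V=13.4149[hold]; j=3 S=92.1965 intr=0.0000 cont=3.3540 V=3.3540[hold]  S*(3)=53.8871
k=2: j=0 S=47.1170 intr=34.7530 cont=34.4179 V=34.7530[EX]; j=1 S=61.6300 intr=20.2400 cont=20.8790 V=20.8790[hold]; j=2 S=80.6134 intr=1.2566 cont=8.5330 V=8.5330[hold]  S*(2)=47.1170
k=1: j=0 S=53.8871 intr=27.9829 cont=27.9544 V=27.9829[EX]; j=1 S=70.4855 intr=11.3845 cont=14.8703 V=14.8703[hold]  S*(1)=53.8871
k=0: j=0 S=61.6300 intr=20.2400 cont=21.5773 V=21.5773[hold]  S*(0)=-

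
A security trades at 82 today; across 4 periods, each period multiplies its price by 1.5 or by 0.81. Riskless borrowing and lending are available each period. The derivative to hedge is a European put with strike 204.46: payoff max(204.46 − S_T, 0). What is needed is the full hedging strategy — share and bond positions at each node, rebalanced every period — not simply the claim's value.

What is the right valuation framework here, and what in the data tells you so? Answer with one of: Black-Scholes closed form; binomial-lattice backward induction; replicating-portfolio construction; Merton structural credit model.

Key observation: a price alone would not answer the question — the per-node share/bond construction on the spot-82, 1.5/0.81 tree is required, and only the replicating-portfolio method yields it.

framework: replicating-portfolio construction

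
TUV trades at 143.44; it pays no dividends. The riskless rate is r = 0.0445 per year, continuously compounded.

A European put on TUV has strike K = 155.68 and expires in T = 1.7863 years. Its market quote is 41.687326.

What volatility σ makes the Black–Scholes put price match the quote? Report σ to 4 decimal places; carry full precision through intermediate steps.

At σ = 0.5546 the Black–Scholes value reproduces the quote:
σ√T = 0.5546·√1.7863 = 0.741237
d₁ = (ln(S/K) + (r+σ²/2)T) / (σ√T) = (ln(143.44/155.68) + (0.0445+0.5546²/2)·1.7863) / 0.741237 = (-0.081886 + 0.354206) / 0.741237 = 0.367387
d₂ = d₁ − σ√T = 0.367387 − 0.741237 = -0.373850
e^{−rT} = 0.923587
N(−d₁) = 0.356665,  N(−d₂) = 0.645742
V = K·e^{−rT}·N(−d₂) − S·N(−d₁) = 92.847391 − 51.160065 = 41.687326 (equal to the quote); since ∂V/∂σ > 0 for all σ, the implied volatility is unique

sigma = 0.5546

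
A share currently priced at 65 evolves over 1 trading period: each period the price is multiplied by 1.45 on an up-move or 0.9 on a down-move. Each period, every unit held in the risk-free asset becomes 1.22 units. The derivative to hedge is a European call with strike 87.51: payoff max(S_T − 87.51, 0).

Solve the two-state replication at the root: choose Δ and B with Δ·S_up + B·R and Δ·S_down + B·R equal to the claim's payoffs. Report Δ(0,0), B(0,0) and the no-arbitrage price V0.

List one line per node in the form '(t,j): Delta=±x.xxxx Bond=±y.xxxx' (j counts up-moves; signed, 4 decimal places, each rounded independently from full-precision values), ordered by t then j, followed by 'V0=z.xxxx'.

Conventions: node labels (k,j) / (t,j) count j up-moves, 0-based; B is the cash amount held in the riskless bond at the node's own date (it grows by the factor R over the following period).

(0,0): Delta=0.1885 Bond=-9.0402
V0=3.2143

Arbitrage-free pricing uses the up-move probability p* = (R−d)/(u−d) = 0.5818, discounting each step at R = 1.22.
Payoffs at expiry: V(1,0)=0.0000, V(1,1)=6.7400
  t=0,j=0: stock 65.0000 → up 94.2500 (V=6.7400), down 58.5000 (V=0.0000). Price 3.2143; hedge Δ=0.1885, bond B=-9.0402.
As a check, the time-0 holding Δ(0,0)·S0 + B(0,0) comes to 3.2143 — exactly V0.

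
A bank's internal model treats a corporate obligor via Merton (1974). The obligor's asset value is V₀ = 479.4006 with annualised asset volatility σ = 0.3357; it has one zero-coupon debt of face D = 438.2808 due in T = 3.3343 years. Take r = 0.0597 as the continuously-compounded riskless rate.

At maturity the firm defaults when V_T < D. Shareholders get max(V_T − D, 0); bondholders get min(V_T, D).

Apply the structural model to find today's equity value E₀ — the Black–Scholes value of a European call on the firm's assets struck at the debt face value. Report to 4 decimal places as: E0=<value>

With assets at 479.4006 and a single debt payment of 438.2808 at 3.3343 years:
d₁ = [ln(V₀/D) + (r + σ²/2)T] / (σ√T)
   = [ln(479.4006/438.2808) + (0.0597 + 0.5·0.3357²)·3.3343] / (0.3357·√3.3343)
   = [0.089677 + 0.386936] / 0.612990 = 0.777521
d₂ = d₁ − σ√T = 0.777521 − 0.612990 = 0.164531
N(d₁) = 0.781574,  N(d₂) = 0.565343,  e^(−rT) = 0.819503
E₀ = V₀·N(d₁) − D·e^(−rT)·N(d₂)
   = 479.4006·0.781574 − 438.2808·0.819503·0.565343 = 171.631560

E0=171.6316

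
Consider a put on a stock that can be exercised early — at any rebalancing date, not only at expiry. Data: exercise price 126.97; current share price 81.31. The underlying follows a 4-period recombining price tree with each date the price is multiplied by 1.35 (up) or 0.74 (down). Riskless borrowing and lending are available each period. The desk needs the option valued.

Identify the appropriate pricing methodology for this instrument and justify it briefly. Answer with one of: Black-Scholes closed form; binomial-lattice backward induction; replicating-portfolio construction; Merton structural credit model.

framework: binomial-lattice backward induction

Key observation: early exercise of the strike-126.97 put must be checked at each of the 4 dates (spot 81.31), which forces a node-by-node comparison of intrinsic and continuation value backward from expiry.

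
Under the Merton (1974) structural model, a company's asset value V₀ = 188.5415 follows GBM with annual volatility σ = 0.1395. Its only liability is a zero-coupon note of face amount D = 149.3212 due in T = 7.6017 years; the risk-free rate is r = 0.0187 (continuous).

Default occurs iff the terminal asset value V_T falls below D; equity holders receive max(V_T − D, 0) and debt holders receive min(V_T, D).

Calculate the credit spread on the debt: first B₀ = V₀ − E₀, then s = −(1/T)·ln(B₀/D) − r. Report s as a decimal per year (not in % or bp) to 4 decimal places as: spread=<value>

spread=0.0054

Work the structural quantities from V₀ = 188.5415 against face 149.3212:
d₁ = [ln(V₀/D) + (r + σ²/2)T] / (σ√T)
   = [ln(188.5415/149.3212) + (0.0187 + 0.5·0.1395²)·7.6017] / (0.1395·√7.6017)
   = [0.233218 + 0.216117] / 0.384618 = 1.168265
d₂ = d₁ − σ√T = 1.168265 − 0.384618 = 0.783647
N(d₁) = 0.878650,  N(d₂) = 0.783376,  e^(−rT) = 0.867490
E₀ = V₀·N(d₁) − D·e^(−rT)·N(d₂)
   = 188.5415·0.878650 − 149.3212·0.867490·0.783376 = 64.187667
B₀ = V₀ − E₀ = 188.5415 − 64.187667 = 124.353833
spread = −(1/T)·ln(B₀/D) − r = −(1/7.6017)·ln(124.353833/149.3212) − 0.0187 = 0.00536944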